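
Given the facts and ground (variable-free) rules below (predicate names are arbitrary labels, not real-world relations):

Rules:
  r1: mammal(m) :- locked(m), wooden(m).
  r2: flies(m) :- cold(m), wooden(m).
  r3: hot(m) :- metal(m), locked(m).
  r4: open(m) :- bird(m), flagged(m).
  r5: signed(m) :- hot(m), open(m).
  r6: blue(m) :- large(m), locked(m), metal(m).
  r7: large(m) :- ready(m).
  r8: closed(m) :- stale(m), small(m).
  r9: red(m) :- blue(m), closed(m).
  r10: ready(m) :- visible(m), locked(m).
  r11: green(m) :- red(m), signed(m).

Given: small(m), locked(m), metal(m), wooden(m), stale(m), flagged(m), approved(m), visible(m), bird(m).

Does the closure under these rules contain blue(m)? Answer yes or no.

Round 1: r1 [mammal(m) :- locked(m), wooden(m).]; r3 [hot(m) :- metal(m), locked(m).]; r4 [open(m) :- bird(m), flagged(m).]; r8 [closed(m) :- stale(m), small(m).]; r10 [ready(m) :- visible(m), locked(m).]. Adds mammal(m), hot(m), open(m), closed(m), ready(m).
Round 2: r5 [signed(m) :- hot(m), open(m).]; r7 [large(m) :- ready(m).]. Adds signed(m), large(m).
Round 3: r6 [blue(m) :- large(m), locked(m), metal(m).]. Adds blue(m).
Round 4: r9 [red(m) :- blue(m), closed(m).]. Adds red(m).
Round 5: r11 [green(m) :- red(m), signed(m).]. Adds green(m).
blue(m) appears in round 3, so it is derivable.

yes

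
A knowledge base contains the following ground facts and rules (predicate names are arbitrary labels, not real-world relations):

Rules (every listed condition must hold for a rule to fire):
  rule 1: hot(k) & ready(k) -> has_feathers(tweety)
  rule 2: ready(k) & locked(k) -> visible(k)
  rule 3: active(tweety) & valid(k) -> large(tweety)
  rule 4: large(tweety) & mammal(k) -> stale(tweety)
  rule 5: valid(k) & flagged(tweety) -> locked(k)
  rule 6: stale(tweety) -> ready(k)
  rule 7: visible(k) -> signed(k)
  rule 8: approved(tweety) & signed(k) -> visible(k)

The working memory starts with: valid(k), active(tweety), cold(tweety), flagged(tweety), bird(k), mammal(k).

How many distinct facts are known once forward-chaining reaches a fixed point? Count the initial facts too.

12

[1] rule 3 [active(tweety) & valid(k) -> large(tweety)]; rule 5 [valid(k) & flagged(tweety) -> locked(k)]. ⇒ new: large(tweety), locked(k).
[2] rule 4 [large(tweety) & mammal(k) -> stale(tweety)]. ⇒ new: stale(tweety).
[3] rule 6 [stale(tweety) -> ready(k)]. ⇒ new: ready(k).
[4] rule 2 [ready(k) & locked(k) -> visible(k)]. ⇒ new: visible(k).
[5] rule 7 [visible(k) -> signed(k)]. ⇒ new: signed(k).
Closure: {active(tweety), bird(k), cold(tweety), flagged(tweety), large(tweety), locked(k), mammal(k), ready(k), signed(k), stale(tweety), valid(k), visible(k)} — 12 facts.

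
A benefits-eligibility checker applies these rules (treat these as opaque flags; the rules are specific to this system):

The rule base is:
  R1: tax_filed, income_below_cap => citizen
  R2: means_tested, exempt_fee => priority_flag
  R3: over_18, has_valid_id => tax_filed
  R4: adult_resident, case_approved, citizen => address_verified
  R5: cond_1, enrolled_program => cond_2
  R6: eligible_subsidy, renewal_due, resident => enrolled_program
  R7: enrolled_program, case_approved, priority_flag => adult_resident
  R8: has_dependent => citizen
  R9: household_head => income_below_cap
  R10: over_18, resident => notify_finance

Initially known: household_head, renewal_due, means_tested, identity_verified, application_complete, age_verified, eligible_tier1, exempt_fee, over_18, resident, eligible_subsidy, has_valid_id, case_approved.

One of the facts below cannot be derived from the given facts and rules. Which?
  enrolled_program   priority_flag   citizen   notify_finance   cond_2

cond_2

Round 1: R2 [means_tested, exempt_fee => priority_flag]; R3 [over_18, has_valid_id => tax_filed]; R6 [eligible_subsidy, renewal_due, resident => enrolled_program]; R9 [household_head => income_below_cap]; R10 [over_18, resident => notify_finance]. New: priority_flag, tax_filed, enrolled_program, income_below_cap, notify_finance.
Round 2: R1 [tax_filed, income_below_cap => citizen]; R7 [enrolled_program, case_approved, priority_flag => adult_resident]. New: citizen, adult_resident.
Round 3: R4 [adult_resident, case_approved, citizen => address_verified]. New: address_verified.
Derived: priority_flag (round 1), enrolled_program (round 1), citizen (round 2), notify_finance (round 1). cond_2 never appears in any round.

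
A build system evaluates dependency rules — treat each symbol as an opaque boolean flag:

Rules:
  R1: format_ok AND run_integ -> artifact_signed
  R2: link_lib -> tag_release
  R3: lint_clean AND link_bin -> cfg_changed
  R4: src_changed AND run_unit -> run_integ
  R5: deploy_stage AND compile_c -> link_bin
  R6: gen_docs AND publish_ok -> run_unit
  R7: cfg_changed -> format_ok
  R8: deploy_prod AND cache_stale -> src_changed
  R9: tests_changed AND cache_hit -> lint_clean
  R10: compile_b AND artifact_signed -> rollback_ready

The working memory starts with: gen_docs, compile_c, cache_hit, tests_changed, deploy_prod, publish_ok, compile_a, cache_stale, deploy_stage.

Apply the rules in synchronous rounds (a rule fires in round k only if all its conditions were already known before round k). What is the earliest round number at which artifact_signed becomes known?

Round 1: R5 [deploy_stage AND compile_c -> link_bin]; R6 [gen_docs AND publish_ok -> run_unit]; R8 [deploy_prod AND cache_stale -> src_changed]; R9 [tests_changed AND cache_hit -> lint_clean]. New: link_bin, run_unit, src_changed, lint_clean.
Round 2: R3 [lint_clean AND link_bin -> cfg_changed]; R4 [src_changed AND run_unit -> run_integ]. New: cfg_changed, run_integ.
Round 3: R7 [cfg_changed -> format_ok]. New: format_ok.
Round 4: R1 [format_ok AND run_integ -> artifact_signed]. New: artifact_signed.
artifact_signed first appears in round 4.

4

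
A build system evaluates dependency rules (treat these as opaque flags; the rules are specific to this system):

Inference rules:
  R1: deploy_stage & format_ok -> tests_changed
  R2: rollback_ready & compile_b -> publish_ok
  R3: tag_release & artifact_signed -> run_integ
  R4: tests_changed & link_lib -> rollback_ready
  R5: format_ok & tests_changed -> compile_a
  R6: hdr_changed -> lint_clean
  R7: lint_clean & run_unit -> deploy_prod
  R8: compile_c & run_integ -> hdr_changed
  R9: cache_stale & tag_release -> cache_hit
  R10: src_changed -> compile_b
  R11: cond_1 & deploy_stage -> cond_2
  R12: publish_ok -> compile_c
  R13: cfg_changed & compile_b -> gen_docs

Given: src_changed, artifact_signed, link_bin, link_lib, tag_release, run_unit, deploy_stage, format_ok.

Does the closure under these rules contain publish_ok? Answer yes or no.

yes

Round 1 — R1, R3, R10, derive tests_changed, run_integ, compile_b.
Round 2 — R4, R5, derive rollback_ready, compile_a.
Round 3 — R2, derive publish_ok.
Round 4 — R12, derive compile_c.
Round 5 — R8, derive hdr_changed.
Round 6 — R6, derive lint_clean.
Round 7 — R7, derive deploy_prod.
publish_ok appears in round 3, so it is derivable.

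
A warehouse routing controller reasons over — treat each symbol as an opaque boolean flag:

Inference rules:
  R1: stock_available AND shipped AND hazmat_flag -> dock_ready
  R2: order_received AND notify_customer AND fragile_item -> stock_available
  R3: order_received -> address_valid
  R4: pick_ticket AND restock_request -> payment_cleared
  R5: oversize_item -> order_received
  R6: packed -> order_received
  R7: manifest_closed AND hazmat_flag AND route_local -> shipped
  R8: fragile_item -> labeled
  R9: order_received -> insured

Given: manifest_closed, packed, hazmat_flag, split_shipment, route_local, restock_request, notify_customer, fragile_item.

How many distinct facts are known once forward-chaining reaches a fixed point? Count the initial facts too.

Round 1: R6 [packed -> order_received]; R7 [manifest_closed AND hazmat_flag AND route_local -> shipped]; R8 [fragile_item -> labeled]. Adds order_received, shipped, labeled.
Round 2: R2 [order_received AND notify_customer AND fragile_item -> stock_available]; R3 [order_received -> address_valid]; R9 [order_received -> insured]. Adds stock_available, address_valid, insured.
Round 3: R1 [stock_available AND shipped AND hazmat_flag -> dock_ready]. Adds dock_ready.
Closure: {address_valid, dock_ready, fragile_item, hazmat_flag, insured, labeled, manifest_closed, notify_customer, order_received, packed, restock_request, route_local, shipped, split_shipment, stock_available} — 15 facts.

15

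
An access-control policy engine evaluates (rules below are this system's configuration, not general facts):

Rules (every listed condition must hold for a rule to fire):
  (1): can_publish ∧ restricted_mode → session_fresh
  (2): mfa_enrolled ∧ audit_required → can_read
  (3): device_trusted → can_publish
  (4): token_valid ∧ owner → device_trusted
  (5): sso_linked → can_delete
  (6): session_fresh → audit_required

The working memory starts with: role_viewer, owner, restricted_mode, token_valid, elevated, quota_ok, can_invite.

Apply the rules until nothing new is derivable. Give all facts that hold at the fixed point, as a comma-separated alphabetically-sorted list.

audit_required, can_invite, can_publish, device_trusted, elevated, owner, quota_ok, restricted_mode, role_viewer, session_fresh, token_valid

Round 1 — (4), derive device_trusted.
Round 2 — (3), derive can_publish.
Round 3 — (1), derive session_fresh.
Round 4 — (6), derive audit_required.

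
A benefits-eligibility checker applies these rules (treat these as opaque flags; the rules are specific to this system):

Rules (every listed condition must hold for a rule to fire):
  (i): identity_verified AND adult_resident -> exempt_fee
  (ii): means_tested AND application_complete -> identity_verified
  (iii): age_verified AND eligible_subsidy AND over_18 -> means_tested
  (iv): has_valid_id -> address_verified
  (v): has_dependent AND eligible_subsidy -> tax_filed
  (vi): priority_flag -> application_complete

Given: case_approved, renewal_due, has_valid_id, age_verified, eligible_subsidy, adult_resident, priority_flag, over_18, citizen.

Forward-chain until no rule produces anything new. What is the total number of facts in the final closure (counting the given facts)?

Round 1 — (iii), (iv), (vi), derive means_tested, address_verified, application_complete.
Round 2 — (ii), derive identity_verified.
Round 3 — (i), derive exempt_fee.
Closure: {address_verified, adult_resident, age_verified, application_complete, case_approved, citizen, eligible_subsidy, exempt_fee, has_valid_id, identity_verified, means_tested, over_18, priority_flag, renewal_due} — 14 facts.

14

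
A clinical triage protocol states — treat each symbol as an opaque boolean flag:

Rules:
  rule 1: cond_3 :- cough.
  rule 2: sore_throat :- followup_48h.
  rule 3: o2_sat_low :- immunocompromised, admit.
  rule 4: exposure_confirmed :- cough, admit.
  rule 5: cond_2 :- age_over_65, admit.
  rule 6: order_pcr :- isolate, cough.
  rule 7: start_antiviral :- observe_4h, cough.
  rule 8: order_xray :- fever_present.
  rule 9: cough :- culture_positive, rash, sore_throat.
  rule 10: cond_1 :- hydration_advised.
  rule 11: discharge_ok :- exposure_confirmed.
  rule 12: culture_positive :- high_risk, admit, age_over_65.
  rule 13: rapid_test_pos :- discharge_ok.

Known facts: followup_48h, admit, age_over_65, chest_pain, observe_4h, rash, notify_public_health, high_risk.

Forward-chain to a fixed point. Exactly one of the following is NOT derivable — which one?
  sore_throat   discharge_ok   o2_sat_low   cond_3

o2_sat_low

Round 1: rule 2 [sore_throat :- followup_48h.]; rule 5 [cond_2 :- age_over_65, admit.]; rule 12 [culture_positive :- high_risk, admit, age_over_65.]. Adds sore_throat, cond_2, culture_positive.
Round 2: rule 9 [cough :- culture_positive, rash, sore_throat.]. Adds cough.
Round 3: rule 1 [cond_3 :- cough.]; rule 4 [exposure_confirmed :- cough, admit.]; rule 7 [start_antiviral :- observe_4h, cough.]. Adds cond_3, exposure_confirmed, start_antiviral.
Round 4: rule 11 [discharge_ok :- exposure_confirmed.]. Adds discharge_ok.
Round 5: rule 13 [rapid_test_pos :- discharge_ok.]. Adds rapid_test_pos.
Derived: cond_3 (round 3), sore_throat (round 1), discharge_ok (round 4). o2_sat_low never appears in any round.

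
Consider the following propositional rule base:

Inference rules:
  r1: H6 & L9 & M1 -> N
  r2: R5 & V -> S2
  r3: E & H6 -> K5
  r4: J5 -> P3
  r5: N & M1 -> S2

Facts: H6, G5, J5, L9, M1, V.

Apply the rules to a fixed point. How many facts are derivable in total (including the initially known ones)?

Round 1: r1 [H6 & L9 & M1 -> N]; r4 [J5 -> P3]. New: N, P3.
Round 2: r5 [N & M1 -> S2]. New: S2.
Closure: {G5, H6, J5, L9, M1, N, P3, S2, V} — 9 facts.

9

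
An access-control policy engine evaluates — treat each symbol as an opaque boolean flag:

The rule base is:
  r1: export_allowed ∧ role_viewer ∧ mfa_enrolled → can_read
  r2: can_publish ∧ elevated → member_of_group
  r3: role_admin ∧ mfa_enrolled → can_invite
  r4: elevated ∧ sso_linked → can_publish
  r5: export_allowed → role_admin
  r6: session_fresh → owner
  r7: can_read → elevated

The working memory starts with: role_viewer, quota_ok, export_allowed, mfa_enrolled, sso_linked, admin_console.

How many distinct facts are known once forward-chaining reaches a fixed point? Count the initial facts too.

12

[1] r1 [export_allowed ∧ role_viewer ∧ mfa_enrolled → can_read]; r5 [export_allowed → role_admin]. ⇒ new: can_read, role_admin.
[2] r3 [role_admin ∧ mfa_enrolled → can_invite]; r7 [can_read → elevated]. ⇒ new: can_invite, elevated.
[3] r4 [elevated ∧ sso_linked → can_publish]. ⇒ new: can_publish.
[4] r2 [can_publish ∧ elevated → member_of_group]. ⇒ new: member_of_group.
Closure: {admin_console, can_invite, can_publish, can_read, elevated, export_allowed, member_of_group, mfa_enrolled, quota_ok, role_admin, role_viewer, sso_linked} — 12 facts.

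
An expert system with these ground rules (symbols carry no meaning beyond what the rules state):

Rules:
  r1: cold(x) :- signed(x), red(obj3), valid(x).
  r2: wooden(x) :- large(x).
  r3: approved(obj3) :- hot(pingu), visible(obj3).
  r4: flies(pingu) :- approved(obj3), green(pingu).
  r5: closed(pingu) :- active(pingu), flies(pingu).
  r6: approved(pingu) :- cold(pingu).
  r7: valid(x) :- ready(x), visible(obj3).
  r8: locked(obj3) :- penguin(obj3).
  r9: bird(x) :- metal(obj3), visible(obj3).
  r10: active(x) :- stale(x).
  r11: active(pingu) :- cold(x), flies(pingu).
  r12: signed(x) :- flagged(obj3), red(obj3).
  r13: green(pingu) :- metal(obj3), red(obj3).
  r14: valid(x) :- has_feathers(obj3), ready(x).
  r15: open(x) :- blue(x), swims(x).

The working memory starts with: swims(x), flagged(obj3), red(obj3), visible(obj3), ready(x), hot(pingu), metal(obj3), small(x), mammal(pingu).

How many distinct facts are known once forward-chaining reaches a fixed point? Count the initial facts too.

18

Round 1 fires r3, r7, r9, r12, r13, giving approved(obj3), valid(x), bird(x), signed(x), green(pingu).
Round 2 fires r1, r4, giving cold(x), flies(pingu).
Round 3 fires r11, giving active(pingu).
Round 4 fires r5, giving closed(pingu).
Closure: {active(pingu), approved(obj3), bird(x), closed(pingu), cold(x), flagged(obj3), flies(pingu), green(pingu), hot(pingu), mammal(pingu), metal(obj3), ready(x), red(obj3), signed(x), small(x), swims(x), valid(x), visible(obj3)} — 18 facts.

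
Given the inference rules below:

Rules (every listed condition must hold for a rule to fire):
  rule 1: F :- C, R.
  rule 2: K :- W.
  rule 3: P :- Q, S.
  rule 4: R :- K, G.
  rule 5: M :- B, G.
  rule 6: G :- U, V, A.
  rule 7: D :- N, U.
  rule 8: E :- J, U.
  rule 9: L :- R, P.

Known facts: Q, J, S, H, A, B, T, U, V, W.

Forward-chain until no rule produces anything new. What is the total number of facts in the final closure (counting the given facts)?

Round 1: rule 2 [K :- W.]; rule 3 [P :- Q, S.]; rule 6 [G :- U, V, A.]; rule 8 [E :- J, U.]. Adds K, P, G, E.
Round 2: rule 4 [R :- K, G.]; rule 5 [M :- B, G.]. Adds R, M.
Round 3: rule 9 [L :- R, P.]. Adds L.
Closure: {A, B, E, G, H, J, K, L, M, P, Q, R, S, T, U, V, W} — 17 facts.

17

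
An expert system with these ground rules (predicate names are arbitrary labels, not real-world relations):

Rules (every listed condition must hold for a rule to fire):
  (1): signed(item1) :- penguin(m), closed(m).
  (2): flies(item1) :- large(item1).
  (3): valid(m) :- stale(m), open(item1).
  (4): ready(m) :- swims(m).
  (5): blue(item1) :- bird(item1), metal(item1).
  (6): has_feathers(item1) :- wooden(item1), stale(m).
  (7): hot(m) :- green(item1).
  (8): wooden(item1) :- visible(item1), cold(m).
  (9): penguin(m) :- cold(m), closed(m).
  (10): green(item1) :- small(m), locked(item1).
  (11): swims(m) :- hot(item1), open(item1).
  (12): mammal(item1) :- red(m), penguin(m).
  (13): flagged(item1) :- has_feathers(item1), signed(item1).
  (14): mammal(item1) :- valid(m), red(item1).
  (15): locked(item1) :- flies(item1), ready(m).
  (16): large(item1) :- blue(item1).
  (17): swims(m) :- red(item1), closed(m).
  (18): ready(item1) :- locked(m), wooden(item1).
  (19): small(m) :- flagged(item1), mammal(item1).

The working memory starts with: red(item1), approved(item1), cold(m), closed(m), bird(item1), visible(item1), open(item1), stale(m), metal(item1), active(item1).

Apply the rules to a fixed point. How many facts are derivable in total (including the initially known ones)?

26

Round 1: (3) [valid(m) :- stale(m), open(item1).]; (5) [blue(item1) :- bird(item1), metal(item1).]; (8) [wooden(item1) :- visible(item1), cold(m).]; (9) [penguin(m) :- cold(m), closed(m).]; (17) [swims(m) :- red(item1), closed(m).]. New: valid(m), blue(item1), wooden(item1), penguin(m), swims(m).
Round 2: (1) [signed(item1) :- penguin(m), closed(m).]; (4) [ready(m) :- swims(m).]; (6) [has_feathers(item1) :- wooden(item1), stale(m).]; (14) [mammal(item1) :- valid(m), red(item1).]; (16) [large(item1) :- blue(item1).]. New: signed(item1), ready(m), has_feathers(item1), mammal(item1), large(item1).
Round 3: (2) [flies(item1) :- large(item1).]; (13) [flagged(item1) :- has_feathers(item1), signed(item1).]. New: flies(item1), flagged(item1).
Round 4: (15) [locked(item1) :- flies(item1), ready(m).]; (19) [small(m) :- flagged(item1), mammal(item1).]. New: locked(item1), small(m).
Round 5: (10) [green(item1) :- small(m), locked(item1).]. New: green(item1).
Round 6: (7) [hot(m) :- green(item1).]. New: hot(m).
Closure: {active(item1), approved(item1), bird(item1), blue(item1), closed(m), cold(m), flagged(item1), flies(item1), green(item1), has_feathers(item1), hot(m), large(item1), locked(item1), mammal(item1), metal(item1), open(item1), penguin(m), ready(m), red(item1), signed(item1), small(m), stale(m), swims(m), valid(m), visible(item1), wooden(item1)} — 26 facts.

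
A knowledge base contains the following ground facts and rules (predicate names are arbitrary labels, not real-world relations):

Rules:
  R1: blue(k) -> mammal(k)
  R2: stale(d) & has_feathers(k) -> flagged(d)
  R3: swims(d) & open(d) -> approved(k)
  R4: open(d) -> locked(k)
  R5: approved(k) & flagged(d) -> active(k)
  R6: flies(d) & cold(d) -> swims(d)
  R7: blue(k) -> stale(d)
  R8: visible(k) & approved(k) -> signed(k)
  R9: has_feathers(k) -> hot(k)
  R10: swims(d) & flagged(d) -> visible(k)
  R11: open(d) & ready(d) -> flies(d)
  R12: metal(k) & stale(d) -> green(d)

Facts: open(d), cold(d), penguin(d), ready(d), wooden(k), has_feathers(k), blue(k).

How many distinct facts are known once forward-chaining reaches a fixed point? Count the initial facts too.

18

[1] R1 [blue(k) -> mammal(k)]; R4 [open(d) -> locked(k)]; R7 [blue(k) -> stale(d)]; R9 [has_feathers(k) -> hot(k)]; R11 [open(d) & ready(d) -> flies(d)]. ⇒ new: mammal(k), locked(k), stale(d), hot(k), flies(d).
[2] R2 [stale(d) & has_feathers(k) -> flagged(d)]; R6 [flies(d) & cold(d) -> swims(d)]. ⇒ new: flagged(d), swims(d).
[3] R3 [swims(d) & open(d) -> approved(k)]; R10 [swims(d) & flagged(d) -> visible(k)]. ⇒ new: approved(k), visible(k).
[4] R5 [approved(k) & flagged(d) -> active(k)]; R8 [visible(k) & approved(k) -> signed(k)]. ⇒ new: active(k), signed(k).
Closure: {active(k), approved(k), blue(k), cold(d), flagged(d), flies(d), has_feathers(k), hot(k), locked(k), mammal(k), open(d), penguin(d), ready(d), signed(k), stale(d), swims(d), visible(k), wooden(k)} — 18 facts.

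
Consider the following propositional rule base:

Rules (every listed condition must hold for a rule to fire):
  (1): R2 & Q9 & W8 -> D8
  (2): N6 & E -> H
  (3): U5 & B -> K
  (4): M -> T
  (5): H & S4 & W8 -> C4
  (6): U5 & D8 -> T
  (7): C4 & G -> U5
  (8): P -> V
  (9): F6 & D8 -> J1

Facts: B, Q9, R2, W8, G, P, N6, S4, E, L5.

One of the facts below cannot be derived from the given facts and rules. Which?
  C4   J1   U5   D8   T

J1

Round 1: (1) [R2 & Q9 & W8 -> D8]; (2) [N6 & E -> H]; (8) [P -> V]. New: D8, H, V.
Round 2: (5) [H & S4 & W8 -> C4]. New: C4.
Round 3: (7) [C4 & G -> U5]. New: U5.
Round 4: (3) [U5 & B -> K]; (6) [U5 & D8 -> T]. New: K, T.
Derived: T (round 4), D8 (round 1), C4 (round 2), U5 (round 3). J1 never appears in any round.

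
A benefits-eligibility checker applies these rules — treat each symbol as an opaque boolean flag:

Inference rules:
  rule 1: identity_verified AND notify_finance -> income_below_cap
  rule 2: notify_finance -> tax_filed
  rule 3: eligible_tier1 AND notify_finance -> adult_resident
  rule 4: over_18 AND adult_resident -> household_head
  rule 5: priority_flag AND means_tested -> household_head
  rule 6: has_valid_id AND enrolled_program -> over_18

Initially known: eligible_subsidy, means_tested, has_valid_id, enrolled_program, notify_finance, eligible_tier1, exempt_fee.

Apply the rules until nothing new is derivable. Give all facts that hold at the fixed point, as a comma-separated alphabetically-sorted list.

adult_resident, eligible_subsidy, eligible_tier1, enrolled_program, exempt_fee, has_valid_id, household_head, means_tested, notify_finance, over_18, tax_filed

Round 1: rule 2 [notify_finance -> tax_filed]; rule 3 [eligible_tier1 AND notify_finance -> adult_resident]; rule 6 [has_valid_id AND enrolled_program -> over_18]. New: tax_filed, adult_resident, over_18.
Round 2: rule 4 [over_18 AND adult_resident -> household_head]. New: household_head.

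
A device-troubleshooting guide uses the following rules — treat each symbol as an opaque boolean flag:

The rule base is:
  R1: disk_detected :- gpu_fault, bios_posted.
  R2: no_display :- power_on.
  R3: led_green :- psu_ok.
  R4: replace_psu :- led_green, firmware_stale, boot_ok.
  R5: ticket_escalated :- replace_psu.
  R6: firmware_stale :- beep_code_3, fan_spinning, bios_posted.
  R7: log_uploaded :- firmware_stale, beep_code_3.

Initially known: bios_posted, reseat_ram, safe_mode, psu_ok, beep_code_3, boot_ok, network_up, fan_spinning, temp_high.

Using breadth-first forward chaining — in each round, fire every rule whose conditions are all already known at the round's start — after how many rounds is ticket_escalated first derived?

3

Round 1 fires R3, R6, giving led_green, firmware_stale.
Round 2 fires R4, R7, giving replace_psu, log_uploaded.
Round 3 fires R5, giving ticket_escalated.
ticket_escalated first appears in round 3.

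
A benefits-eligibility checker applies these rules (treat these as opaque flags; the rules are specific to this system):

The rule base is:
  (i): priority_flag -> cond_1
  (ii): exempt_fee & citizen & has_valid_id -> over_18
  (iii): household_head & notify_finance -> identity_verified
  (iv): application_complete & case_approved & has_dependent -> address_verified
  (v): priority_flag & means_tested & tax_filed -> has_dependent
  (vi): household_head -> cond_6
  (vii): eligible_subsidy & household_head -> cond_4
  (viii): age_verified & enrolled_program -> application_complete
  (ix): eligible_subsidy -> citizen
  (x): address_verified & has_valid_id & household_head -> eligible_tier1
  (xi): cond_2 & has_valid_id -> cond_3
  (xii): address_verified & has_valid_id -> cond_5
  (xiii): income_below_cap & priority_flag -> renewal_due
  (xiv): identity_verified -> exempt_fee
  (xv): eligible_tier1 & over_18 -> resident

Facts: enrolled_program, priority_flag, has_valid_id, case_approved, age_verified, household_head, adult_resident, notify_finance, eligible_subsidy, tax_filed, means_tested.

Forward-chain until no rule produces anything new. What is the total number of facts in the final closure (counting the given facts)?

24

Round 1 — (i), (iii), (v), (vi), (vii), (viii), (ix), derive cond_1, identity_verified, has_dependent, cond_6, cond_4, application_complete, citizen.
Round 2 — (iv), (xiv), derive address_verified, exempt_fee.
Round 3 — (ii), (x), (xii), derive over_18, eligible_tier1, cond_5.
Round 4 — (xv), derive resident.
Closure: {address_verified, adult_resident, age_verified, application_complete, case_approved, citizen, cond_1, cond_4, cond_5, cond_6, eligible_subsidy, eligible_tier1, enrolled_program, exempt_fee, has_dependent, has_valid_id, household_head, identity_verified, means_tested, notify_finance, over_18, priority_flag, resident, tax_filed} — 24 facts.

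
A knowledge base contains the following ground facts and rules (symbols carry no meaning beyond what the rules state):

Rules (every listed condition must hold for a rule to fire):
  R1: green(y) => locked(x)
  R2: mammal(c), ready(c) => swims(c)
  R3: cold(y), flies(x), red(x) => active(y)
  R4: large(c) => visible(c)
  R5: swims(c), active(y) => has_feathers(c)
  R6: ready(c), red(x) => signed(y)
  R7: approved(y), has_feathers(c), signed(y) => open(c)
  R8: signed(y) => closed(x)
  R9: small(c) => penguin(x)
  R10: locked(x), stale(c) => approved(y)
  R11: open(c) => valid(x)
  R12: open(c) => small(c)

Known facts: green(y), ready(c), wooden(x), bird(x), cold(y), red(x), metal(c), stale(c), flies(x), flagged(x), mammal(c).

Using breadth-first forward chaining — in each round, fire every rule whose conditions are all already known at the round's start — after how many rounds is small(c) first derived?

4

Round 1: R1 [green(y) => locked(x)]; R2 [mammal(c), ready(c) => swims(c)]; R3 [cold(y), flies(x), red(x) => active(y)]; R6 [ready(c), red(x) => signed(y)]. Adds locked(x), swims(c), active(y), signed(y).
Round 2: R5 [swims(c), active(y) => has_feathers(c)]; R8 [signed(y) => closed(x)]; R10 [locked(x), stale(c) => approved(y)]. Adds has_feathers(c), closed(x), approved(y).
Round 3: R7 [approved(y), has_feathers(c), signed(y) => open(c)]. Adds open(c).
Round 4: R11 [open(c) => valid(x)]; R12 [open(c) => small(c)]. Adds valid(x), small(c).
small(c) first appears in round 4.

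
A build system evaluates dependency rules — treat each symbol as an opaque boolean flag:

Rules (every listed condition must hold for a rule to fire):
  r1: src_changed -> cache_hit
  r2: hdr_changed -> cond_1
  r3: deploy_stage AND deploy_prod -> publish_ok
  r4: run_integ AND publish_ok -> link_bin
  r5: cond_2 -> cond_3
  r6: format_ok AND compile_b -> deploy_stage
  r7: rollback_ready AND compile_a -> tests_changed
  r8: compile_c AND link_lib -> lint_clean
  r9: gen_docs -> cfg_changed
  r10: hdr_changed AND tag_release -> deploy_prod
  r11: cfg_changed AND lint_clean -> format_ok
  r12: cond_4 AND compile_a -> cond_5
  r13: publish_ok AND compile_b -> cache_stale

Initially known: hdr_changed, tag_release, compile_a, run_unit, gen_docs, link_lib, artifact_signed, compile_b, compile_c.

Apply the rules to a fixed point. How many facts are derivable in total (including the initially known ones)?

17

Round 1 — r2, r8, r9, r10, derive cond_1, lint_clean, cfg_changed, deploy_prod.
Round 2 — r11, derive format_ok.
Round 3 — r6, derive deploy_stage.
Round 4 — r3, derive publish_ok.
Round 5 — r13, derive cache_stale.
Closure: {artifact_signed, cache_stale, cfg_changed, compile_a, compile_b, compile_c, cond_1, deploy_prod, deploy_stage, format_ok, gen_docs, hdr_changed, link_lib, lint_clean, publish_ok, run_unit, tag_release} — 17 facts.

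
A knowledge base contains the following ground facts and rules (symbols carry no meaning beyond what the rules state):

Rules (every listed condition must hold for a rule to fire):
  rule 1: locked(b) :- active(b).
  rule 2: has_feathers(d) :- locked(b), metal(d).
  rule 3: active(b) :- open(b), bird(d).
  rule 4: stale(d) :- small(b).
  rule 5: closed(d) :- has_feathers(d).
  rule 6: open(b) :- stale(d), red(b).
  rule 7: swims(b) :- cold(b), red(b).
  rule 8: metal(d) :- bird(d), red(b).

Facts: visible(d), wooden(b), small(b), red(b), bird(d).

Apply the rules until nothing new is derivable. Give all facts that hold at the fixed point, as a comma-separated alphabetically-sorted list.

Round 1 — rule 4, rule 8, derive stale(d), metal(d).
Round 2 — rule 6, derive open(b).
Round 3 — rule 3, derive active(b).
Round 4 — rule 1, derive locked(b).
Round 5 — rule 2, derive has_feathers(d).
Round 6 — rule 5, derive closed(d).

active(b), bird(d), closed(d), has_feathers(d), locked(b), metal(d), open(b), red(b), small(b), stale(d), visible(d), wooden(b)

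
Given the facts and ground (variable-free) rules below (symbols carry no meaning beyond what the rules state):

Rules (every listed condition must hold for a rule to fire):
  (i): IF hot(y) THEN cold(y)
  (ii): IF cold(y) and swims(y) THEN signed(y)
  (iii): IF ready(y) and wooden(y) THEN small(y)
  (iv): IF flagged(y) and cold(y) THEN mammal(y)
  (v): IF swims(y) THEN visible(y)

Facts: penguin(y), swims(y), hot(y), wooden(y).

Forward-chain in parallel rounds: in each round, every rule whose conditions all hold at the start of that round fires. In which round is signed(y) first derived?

2

Round 1: (i) [IF hot(y) THEN cold(y)]; (v) [IF swims(y) THEN visible(y)]. New: cold(y), visible(y).
Round 2: (ii) [IF cold(y) and swims(y) THEN signed(y)]. New: signed(y).
signed(y) first appears in round 2.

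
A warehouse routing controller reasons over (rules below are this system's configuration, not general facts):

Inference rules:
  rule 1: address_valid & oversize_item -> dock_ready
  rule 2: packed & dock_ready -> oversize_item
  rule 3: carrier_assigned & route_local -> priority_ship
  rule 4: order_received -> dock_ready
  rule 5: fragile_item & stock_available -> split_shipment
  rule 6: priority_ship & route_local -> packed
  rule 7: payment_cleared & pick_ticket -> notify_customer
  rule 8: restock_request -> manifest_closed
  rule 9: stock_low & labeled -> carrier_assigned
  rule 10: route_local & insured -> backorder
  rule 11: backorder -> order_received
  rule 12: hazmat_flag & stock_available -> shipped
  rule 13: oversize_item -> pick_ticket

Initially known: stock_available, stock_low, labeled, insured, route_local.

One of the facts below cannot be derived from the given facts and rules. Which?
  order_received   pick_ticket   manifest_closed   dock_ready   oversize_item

manifest_closed

[1] rule 9 [stock_low & labeled -> carrier_assigned]; rule 10 [route_local & insured -> backorder]. ⇒ new: carrier_assigned, backorder.
[2] rule 3 [carrier_assigned & route_local -> priority_ship]; rule 11 [backorder -> order_received]. ⇒ new: priority_ship, order_received.
[3] rule 4 [order_received -> dock_ready]; rule 6 [priority_ship & route_local -> packed]. ⇒ new: dock_ready, packed.
[4] rule 2 [packed & dock_ready -> oversize_item]. ⇒ new: oversize_item.
[5] rule 13 [oversize_item -> pick_ticket]. ⇒ new: pick_ticket.
Derived: oversize_item (round 4), pick_ticket (round 5), dock_ready (round 3), order_received (round 2). manifest_closed never appears in any round.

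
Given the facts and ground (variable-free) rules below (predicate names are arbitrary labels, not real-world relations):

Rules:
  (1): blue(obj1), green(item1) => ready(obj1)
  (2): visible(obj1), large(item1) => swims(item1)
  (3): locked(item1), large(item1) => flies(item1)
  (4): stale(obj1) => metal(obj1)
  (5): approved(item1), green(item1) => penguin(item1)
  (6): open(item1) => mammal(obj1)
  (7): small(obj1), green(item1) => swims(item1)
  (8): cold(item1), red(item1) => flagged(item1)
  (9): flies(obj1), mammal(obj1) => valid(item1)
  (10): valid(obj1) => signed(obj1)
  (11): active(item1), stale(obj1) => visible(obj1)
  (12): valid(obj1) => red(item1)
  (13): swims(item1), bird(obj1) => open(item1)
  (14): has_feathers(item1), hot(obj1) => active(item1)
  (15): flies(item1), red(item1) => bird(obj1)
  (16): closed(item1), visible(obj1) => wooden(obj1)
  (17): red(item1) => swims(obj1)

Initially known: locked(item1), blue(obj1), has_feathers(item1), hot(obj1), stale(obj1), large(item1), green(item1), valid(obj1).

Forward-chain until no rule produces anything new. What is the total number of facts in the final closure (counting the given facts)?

20

Round 1 — (1), (3), (4), (10), (12), (14), derive ready(obj1), flies(item1), metal(obj1), signed(obj1), red(item1), active(item1).
Round 2 — (11), (15), (17), derive visible(obj1), bird(obj1), swims(obj1).
Round 3 — (2), derive swims(item1).
Round 4 — (13), derive open(item1).
Round 5 — (6), derive mammal(obj1).
Closure: {active(item1), bird(obj1), blue(obj1), flies(item1), green(item1), has_feathers(item1), hot(obj1), large(item1), locked(item1), mammal(obj1), metal(obj1), open(item1), ready(obj1), red(item1), signed(obj1), stale(obj1), swims(item1), swims(obj1), valid(obj1), visible(obj1)} — 20 facts.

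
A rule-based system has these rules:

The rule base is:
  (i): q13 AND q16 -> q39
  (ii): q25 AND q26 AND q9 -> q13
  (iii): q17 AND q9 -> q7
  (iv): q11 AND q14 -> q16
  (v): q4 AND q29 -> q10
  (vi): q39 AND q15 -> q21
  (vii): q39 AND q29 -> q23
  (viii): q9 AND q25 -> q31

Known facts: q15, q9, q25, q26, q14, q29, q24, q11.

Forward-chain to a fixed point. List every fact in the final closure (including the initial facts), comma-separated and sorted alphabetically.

Round 1: (ii) [q25 AND q26 AND q9 -> q13]; (iv) [q11 AND q14 -> q16]; (viii) [q9 AND q25 -> q31]. Adds q13, q16, q31.
Round 2: (i) [q13 AND q16 -> q39]. Adds q39.
Round 3: (vi) [q39 AND q15 -> q21]; (vii) [q39 AND q29 -> q23]. Adds q21, q23.

q11, q13, q14, q15, q16, q21, q23, q24, q25, q26, q29, q31, q39, q9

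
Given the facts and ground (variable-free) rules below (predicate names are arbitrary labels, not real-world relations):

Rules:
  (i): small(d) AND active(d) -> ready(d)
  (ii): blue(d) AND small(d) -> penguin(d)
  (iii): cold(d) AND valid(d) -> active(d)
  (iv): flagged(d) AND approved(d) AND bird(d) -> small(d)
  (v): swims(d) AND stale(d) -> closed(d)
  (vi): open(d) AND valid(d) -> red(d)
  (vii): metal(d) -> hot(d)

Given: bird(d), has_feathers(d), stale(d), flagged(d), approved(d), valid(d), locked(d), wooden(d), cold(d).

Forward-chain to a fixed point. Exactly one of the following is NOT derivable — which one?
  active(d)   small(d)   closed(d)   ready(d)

Round 1: (iii) [cold(d) AND valid(d) -> active(d)]; (iv) [flagged(d) AND approved(d) AND bird(d) -> small(d)]. New: active(d), small(d).
Round 2: (i) [small(d) AND active(d) -> ready(d)]. New: ready(d).
Derived: ready(d) (round 2), active(d) (round 1), small(d) (round 1). closed(d) never appears in any round.

closed(d)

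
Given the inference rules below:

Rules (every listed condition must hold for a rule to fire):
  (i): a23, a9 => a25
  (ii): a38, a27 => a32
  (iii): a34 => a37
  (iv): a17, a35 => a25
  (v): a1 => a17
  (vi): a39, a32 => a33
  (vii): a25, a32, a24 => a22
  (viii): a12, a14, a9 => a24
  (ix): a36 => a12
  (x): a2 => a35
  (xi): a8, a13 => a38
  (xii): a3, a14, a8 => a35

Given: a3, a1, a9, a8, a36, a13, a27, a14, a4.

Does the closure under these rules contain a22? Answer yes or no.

yes

[1] (v) [a1 => a17]; (ix) [a36 => a12]; (xi) [a8, a13 => a38]; (xii) [a3, a14, a8 => a35]. ⇒ new: a17, a12, a38, a35.
[2] (ii) [a38, a27 => a32]; (iv) [a17, a35 => a25]; (viii) [a12, a14, a9 => a24]. ⇒ new: a32, a25, a24.
[3] (vii) [a25, a32, a24 => a22]. ⇒ new: a22.
a22 appears in round 3, so it is derivable.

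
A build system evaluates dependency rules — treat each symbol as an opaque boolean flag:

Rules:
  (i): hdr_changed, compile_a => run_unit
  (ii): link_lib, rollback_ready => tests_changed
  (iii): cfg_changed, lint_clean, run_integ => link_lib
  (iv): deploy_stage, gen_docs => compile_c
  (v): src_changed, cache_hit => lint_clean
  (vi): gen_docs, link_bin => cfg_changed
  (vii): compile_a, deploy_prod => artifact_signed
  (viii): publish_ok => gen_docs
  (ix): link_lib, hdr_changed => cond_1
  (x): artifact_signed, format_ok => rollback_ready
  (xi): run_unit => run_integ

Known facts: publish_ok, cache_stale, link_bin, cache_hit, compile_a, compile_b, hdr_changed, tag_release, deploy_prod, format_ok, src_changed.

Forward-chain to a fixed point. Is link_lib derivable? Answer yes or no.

Round 1: (i) [hdr_changed, compile_a => run_unit]; (v) [src_changed, cache_hit => lint_clean]; (vii) [compile_a, deploy_prod => artifact_signed]; (viii) [publish_ok => gen_docs]. New: run_unit, lint_clean, artifact_signed, gen_docs.
Round 2: (vi) [gen_docs, link_bin => cfg_changed]; (x) [artifact_signed, format_ok => rollback_ready]; (xi) [run_unit => run_integ]. New: cfg_changed, rollback_ready, run_integ.
Round 3: (iii) [cfg_changed, lint_clean, run_integ => link_lib]. New: link_lib.
Round 4: (ii) [link_lib, rollback_ready => tests_changed]; (ix) [link_lib, hdr_changed => cond_1]. New: tests_changed, cond_1.
link_lib appears in round 3, so it is derivable.

yes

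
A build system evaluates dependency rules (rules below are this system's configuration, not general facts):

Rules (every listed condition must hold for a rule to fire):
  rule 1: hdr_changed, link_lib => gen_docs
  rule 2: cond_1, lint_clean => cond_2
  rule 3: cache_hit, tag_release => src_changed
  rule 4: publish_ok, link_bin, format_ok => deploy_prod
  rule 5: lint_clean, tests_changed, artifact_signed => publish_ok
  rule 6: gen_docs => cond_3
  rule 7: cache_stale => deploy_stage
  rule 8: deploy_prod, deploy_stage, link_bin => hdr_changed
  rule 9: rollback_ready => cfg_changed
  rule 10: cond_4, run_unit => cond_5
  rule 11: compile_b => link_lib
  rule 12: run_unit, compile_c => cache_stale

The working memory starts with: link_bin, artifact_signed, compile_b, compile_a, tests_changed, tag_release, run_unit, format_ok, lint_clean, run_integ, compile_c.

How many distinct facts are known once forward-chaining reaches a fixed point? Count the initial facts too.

19

Round 1: rule 5 [lint_clean, tests_changed, artifact_signed => publish_ok]; rule 11 [compile_b => link_lib]; rule 12 [run_unit, compile_c => cache_stale]. New: publish_ok, link_lib, cache_stale.
Round 2: rule 4 [publish_ok, link_bin, format_ok => deploy_prod]; rule 7 [cache_stale => deploy_stage]. New: deploy_prod, deploy_stage.
Round 3: rule 8 [deploy_prod, deploy_stage, link_bin => hdr_changed]. New: hdr_changed.
Round 4: rule 1 [hdr_changed, link_lib => gen_docs]. New: gen_docs.
Round 5: rule 6 [gen_docs => cond_3]. New: cond_3.
Closure: {artifact_signed, cache_stale, compile_a, compile_b, compile_c, cond_3, deploy_prod, deploy_stage, format_ok, gen_docs, hdr_changed, link_bin, link_lib, lint_clean, publish_ok, run_integ, run_unit, tag_release, tests_changed} — 19 facts.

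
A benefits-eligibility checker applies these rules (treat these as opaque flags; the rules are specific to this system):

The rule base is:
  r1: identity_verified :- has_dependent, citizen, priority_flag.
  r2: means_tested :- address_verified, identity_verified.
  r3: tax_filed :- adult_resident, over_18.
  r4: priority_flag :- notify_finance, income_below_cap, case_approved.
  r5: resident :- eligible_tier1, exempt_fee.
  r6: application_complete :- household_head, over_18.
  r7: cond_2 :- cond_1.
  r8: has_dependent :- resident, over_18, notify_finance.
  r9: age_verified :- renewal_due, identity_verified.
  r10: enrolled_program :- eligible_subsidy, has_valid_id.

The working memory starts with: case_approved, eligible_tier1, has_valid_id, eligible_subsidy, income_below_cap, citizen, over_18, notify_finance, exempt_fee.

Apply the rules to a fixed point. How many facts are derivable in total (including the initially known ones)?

Round 1: r4 [priority_flag :- notify_finance, income_below_cap, case_approved.]; r5 [resident :- eligible_tier1, exempt_fee.]; r10 [enrolled_program :- eligible_subsidy, has_valid_id.]. Adds priority_flag, resident, enrolled_program.
Round 2: r8 [has_dependent :- resident, over_18, notify_finance.]. Adds has_dependent.
Round 3: r1 [identity_verified :- has_dependent, citizen, priority_flag.]. Adds identity_verified.
Closure: {case_approved, citizen, eligible_subsidy, eligible_tier1, enrolled_program, exempt_fee, has_dependent, has_valid_id, identity_verified, income_below_cap, notify_finance, over_18, priority_flag, resident} — 14 facts.

14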